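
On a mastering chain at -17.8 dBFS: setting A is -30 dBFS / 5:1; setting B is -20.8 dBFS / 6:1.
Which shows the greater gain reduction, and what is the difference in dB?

A: GR = 12.2 − 12.2/5 = 9.76 dB.
B: GR = 3 − 3/6 = 2.5 dB.
A applies 7.26 dB more gain reduction.

A, by 7.26 dB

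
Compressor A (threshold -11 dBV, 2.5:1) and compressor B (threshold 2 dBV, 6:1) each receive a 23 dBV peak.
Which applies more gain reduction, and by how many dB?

A: overshoot 34 dB → output overshoot 13.6 dB → GR 20.4 dB.
B: overshoot 21 dB → output overshoot 3.5 dB → GR 17.5 dB.
A reduces 2.9 dB more.

A, by 2.9 dB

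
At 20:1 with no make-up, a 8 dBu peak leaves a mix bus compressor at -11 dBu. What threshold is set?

Input is 20 dB above T (since output overshoot × R = input overshoot: (-11 − T)·20 = 8 − T gives T = -12 dBu).
Check: -12 + (8 − (-12))/20 = -12 + 1 = -11 dBu. ✓

-12 dBu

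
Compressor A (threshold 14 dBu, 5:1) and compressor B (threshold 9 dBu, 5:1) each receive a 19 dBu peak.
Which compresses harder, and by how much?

A: overshoot 5 dB → output overshoot 1 dB → GR 4 dB.
B: overshoot 10 dB → output overshoot 2 dB → GR 8 dB.
Difference: 4 dB in favour of B.

B, by 4 dB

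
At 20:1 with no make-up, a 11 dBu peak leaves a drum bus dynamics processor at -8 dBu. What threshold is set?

Gain reduction = 11 − (-8) = 19 dB; output overshoot = GR / (R − 1) = 19 / 19 = 1 dB.
Threshold = output − output overshoot = -8 − 1 = -9 dBu.

-9 dBu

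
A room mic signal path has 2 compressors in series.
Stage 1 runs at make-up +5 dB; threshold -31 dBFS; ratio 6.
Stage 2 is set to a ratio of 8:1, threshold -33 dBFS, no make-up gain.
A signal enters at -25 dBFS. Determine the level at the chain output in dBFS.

Stage 1: -25 dBFS is 6 dB over -31 dBFS; at 6:1 that becomes 1 dB over, giving -30 dBFS; +5 dB make-up → -25 dBFS.
Stage 2: overshoot 8 dB → 8/8 = 1 dB → -32 dBFS.

-32 dBFS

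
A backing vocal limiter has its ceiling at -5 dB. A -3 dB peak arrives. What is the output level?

-5 dB

At ∞:1, everything above -5 dB is held at the ceiling.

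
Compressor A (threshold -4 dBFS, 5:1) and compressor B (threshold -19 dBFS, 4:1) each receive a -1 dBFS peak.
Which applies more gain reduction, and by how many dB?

B, by 11.1 dB

A: overshoot 3 dB → output overshoot 0.6 dB → GR 2.4 dB.
B: overshoot 18 dB → output overshoot 4.5 dB → GR 13.5 dB.
B applies 11.1 dB more gain reduction.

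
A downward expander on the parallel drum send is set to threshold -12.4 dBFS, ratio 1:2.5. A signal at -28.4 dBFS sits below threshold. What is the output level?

-52.4 dBFS

Below threshold, a 1:2.5 expander applies gain = (2.5−1)×(T − x) of attenuation.
(2.5−1) × 16 = 24 dB, so output = -28.4 − 24 = -52.4 dBFS.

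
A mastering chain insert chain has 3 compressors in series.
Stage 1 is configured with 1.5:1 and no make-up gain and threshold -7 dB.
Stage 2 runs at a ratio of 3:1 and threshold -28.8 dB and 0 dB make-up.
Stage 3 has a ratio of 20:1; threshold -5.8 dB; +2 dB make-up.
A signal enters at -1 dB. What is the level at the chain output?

-18.2 dB

Stage 1: overshoot 6 dB → 6/1.5 = 4 dB → -3 dB.
Stage 2: 25.8 dB above -28.8 dB, reduced 3:1 to 8.6 dB above → -20.2 dB.
Stage 3: -20.2 dB is at or below the -5.8 dB threshold — no compression; make-up brings it to -18.2 dB.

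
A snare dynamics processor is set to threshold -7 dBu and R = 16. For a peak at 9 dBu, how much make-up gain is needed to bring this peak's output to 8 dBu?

Without make-up, output = threshold + overshoot/16 = -7 + 1 = -6 dBu.
Gap to target: 14 dB.

14 dB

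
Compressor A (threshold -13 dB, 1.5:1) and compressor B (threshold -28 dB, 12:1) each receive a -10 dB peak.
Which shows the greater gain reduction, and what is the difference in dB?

B, by 15.5 dB

A: overshoot 3 dB → output overshoot 2 dB → GR 1 dB.
B: overshoot 18 dB → output overshoot 1.5 dB → GR 16.5 dB.
B reduces 15.5 dB more.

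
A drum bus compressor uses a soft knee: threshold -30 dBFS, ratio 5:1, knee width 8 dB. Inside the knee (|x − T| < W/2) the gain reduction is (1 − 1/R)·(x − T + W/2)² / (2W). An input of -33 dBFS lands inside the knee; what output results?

x − T + W/2 = -33 − (-30) + 4 = 1.
GR = (1 − 1/5) × 1² / 16 = 0.8 × 1 / 16 = 0.05 dB.
Output = -33 − 0.05 = -33.05 dBFS.

-33.05 dBFS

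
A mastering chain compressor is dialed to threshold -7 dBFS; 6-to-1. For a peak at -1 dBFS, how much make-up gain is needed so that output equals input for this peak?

Overshoot 6 dB → 6/6 = 1 dB after compression, so the compressed level is -7 + 1 = -6 dBFS.
Make-up = target − compressed = -1 − (-6) = 5 dB.

5 dB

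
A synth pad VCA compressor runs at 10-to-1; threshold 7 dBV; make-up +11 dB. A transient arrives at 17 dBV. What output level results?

17 dBV sits 10 dB over threshold.
10:1 compression reduces that to 10/10 = 1 dB over.
Output = 7 + 1 = 8 dBV; make-up adds 11 dB, giving 19 dBV.

19 dBV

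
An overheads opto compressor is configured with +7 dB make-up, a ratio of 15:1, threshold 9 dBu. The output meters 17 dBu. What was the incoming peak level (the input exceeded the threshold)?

24 dBu

Remove make-up: 17 − 7 = 10 dBu.
Post-compression overshoot = 10 − 9 = 1 dB.
Before 15:1 compression the overshoot was 1 × 15 = 15 dB, so input = 9 + 15 = 24 dBu.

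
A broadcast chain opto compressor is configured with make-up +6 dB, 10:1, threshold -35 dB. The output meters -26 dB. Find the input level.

-5 dB

Before make-up, the level was -26 − 6 = -32 dB.
Post-compression overshoot = -32 − (-35) = 3 dB.
Before 10:1 compression the overshoot was 3 × 10 = 30 dB, so input = -35 + 30 = -5 dB.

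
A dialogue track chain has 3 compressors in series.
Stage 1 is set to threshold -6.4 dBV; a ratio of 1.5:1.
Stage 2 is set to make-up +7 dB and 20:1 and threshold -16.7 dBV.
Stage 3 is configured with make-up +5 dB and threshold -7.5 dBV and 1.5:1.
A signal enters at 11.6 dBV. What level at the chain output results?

Stage 1: 11.6 dBV is 18 dB over -6.4 dBV; at 1.5:1 that becomes 12 dB over, giving 5.6 dBV.
Stage 2: overshoot 22.3 dB → 22.3/20 = 1.115 dB → -15.585 dBV; +7 dB make-up → -8.585 dBV.
Stage 3: -8.585 dBV ≤ -7.5 dBV, so stage 3 doesn't engage; make-up brings it to -3.585 dBV.

-3.585 dBV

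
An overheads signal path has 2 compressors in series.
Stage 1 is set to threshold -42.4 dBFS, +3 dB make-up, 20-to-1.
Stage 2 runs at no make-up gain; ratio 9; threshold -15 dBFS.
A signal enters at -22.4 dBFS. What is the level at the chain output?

Stage 1: 20 dB above -42.4 dBFS, reduced 20:1 to 1 dB above → -41.4 dBFS; +3 dB make-up → -38.4 dBFS.
Stage 2: below threshold (-38.4 ≤ -15); passes unchanged; output -38.4 dBFS.

-38.4 dBFS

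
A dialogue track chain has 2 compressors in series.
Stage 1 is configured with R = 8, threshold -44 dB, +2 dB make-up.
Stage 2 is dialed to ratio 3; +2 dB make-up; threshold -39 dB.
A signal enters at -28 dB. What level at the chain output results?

-38 dB

Stage 1: overshoot 16 dB → 16/8 = 2 dB → -42 dB; +2 dB make-up → -40 dB.
Stage 2: -40 dB is at or below the -39 dB threshold — no compression; make-up brings it to -38 dB.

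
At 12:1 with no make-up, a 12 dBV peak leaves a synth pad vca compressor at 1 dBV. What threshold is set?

Input is 12 dB above T (since output overshoot × R = input overshoot: (1 − T)·12 = 12 − T gives T = 0 dBV).
Check: 0 + (12 − 0)/12 = 0 + 1 = 1 dBV. ✓

0 dBV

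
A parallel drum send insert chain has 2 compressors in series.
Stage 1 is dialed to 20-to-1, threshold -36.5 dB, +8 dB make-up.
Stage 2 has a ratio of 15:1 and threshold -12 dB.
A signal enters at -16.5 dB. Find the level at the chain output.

Stage 1: 20 dB above -36.5 dB, reduced 20:1 to 1 dB above → -35.5 dB; +8 dB make-up → -27.5 dB.
Stage 2: -27.5 dB is at or below the -12 dB threshold — no compression; output -27.5 dB.

-27.5 dB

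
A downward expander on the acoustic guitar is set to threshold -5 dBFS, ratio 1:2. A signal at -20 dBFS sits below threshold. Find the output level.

Below threshold, a 1:2 expander applies gain = (2−1)×(T − x) of attenuation.
(2−1) × 15 = 15 dB, so output = -20 − 15 = -35 dBFS.

-35 dBFS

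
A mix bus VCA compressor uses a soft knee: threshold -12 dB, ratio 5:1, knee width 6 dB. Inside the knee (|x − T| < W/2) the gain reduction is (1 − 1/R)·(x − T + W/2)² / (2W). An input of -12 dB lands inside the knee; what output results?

x − T + W/2 = -12 − (-12) + 3 = 3.
GR = (1 − 1/5) × 3² / 12 = 0.8 × 9 / 12 = 0.6 dB.
Output = -12 − 0.6 = -12.6 dB.

-12.6 dB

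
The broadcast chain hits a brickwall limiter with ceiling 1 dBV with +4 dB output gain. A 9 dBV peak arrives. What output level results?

A brickwall limiter is an ∞:1 compressor: any input above the ceiling is clamped to 1 dBV.
Output gain then adds 4 dB: 1 + 4 = 5 dBV.

5 dBV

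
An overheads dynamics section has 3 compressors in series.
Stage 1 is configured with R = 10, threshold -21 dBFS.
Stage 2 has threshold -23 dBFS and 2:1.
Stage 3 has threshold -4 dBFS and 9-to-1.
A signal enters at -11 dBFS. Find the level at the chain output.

Stage 1: -11 dBFS is 10 dB over -21 dBFS; at 10:1 that becomes 1 dB over, giving -20 dBFS.
Stage 2: 3 dB above -23 dBFS, reduced 2:1 to 1.5 dB above → -21.5 dBFS.
Stage 3: -21.5 dBFS ≤ -4 dBFS, so stage 3 doesn't engage; output -21.5 dBFS.

-21.5 dBFS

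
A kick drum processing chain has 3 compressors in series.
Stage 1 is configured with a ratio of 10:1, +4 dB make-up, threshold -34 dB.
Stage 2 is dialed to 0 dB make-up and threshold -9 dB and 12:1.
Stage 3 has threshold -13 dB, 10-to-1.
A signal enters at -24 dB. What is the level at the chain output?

-29 dB

Stage 1: overshoot 10 dB → 10/10 = 1 dB → -33 dB; +4 dB make-up → -29 dB.
Stage 2: -29 dB is at or below the -9 dB threshold — no compression; output -29 dB.
Stage 3: -29 dB is at or below the -13 dB threshold — no compression; output -29 dB.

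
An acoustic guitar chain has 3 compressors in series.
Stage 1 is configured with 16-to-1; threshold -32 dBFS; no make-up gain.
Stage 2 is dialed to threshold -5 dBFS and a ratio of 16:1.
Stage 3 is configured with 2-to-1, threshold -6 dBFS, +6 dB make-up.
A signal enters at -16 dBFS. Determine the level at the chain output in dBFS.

Stage 1: overshoot 16 dB → 16/16 = 1 dB → -31 dBFS.
Stage 2: -31 dBFS is at or below the -5 dBFS threshold — no compression; output -31 dBFS.
Stage 3: -31 dBFS is at or below the -6 dBFS threshold — no compression; make-up brings it to -25 dBFS.

-25 dBFS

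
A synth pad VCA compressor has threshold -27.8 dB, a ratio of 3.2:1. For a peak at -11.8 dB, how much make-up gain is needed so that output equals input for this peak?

Without make-up, output = threshold + overshoot/3.2 = -27.8 + 5 = -22.8 dB.
Gap to target: 11 dB.

11 dB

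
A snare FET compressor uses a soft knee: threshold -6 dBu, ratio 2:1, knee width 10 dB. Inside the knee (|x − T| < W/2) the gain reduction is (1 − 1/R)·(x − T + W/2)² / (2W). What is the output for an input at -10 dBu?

-10.025 dBu

x − T + W/2 = -10 − (-6) + 5 = 1.
GR = (1 − 1/2) × 1² / 20 = 0.5 × 1 / 20 = 0.025 dB.
Output = -10 − 0.025 = -10.025 dBu.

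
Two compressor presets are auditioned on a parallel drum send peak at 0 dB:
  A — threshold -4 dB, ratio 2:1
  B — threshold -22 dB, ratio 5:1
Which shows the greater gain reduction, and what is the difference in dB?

A: GR = 4 − 4/2 = 2 dB.
B: GR = 22 − 22/5 = 17.6 dB.
B applies 15.6 dB more gain reduction.

B, by 15.6 dB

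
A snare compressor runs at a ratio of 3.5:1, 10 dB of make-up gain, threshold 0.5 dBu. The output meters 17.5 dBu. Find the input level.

Before make-up, the level was 17.5 − 10 = 7.5 dBu.
That's 7 dB above the 0.5 dBu threshold.
Input overshoot = R × output overshoot = 24.5 dB → input = 0.5 + 24.5 = 25 dBu.

25 dBu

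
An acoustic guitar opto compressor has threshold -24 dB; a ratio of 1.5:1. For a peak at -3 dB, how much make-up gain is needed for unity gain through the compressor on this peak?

Without make-up, output = threshold + overshoot/1.5 = -24 + 14 = -10 dB.
Gap to target: 7 dB.

7 dB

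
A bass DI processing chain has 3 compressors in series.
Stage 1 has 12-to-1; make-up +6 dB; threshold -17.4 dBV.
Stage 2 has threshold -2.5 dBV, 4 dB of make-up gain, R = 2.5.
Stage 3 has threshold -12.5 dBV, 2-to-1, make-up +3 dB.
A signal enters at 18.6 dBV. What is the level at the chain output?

Stage 1: overshoot 36 dB → 36/12 = 3 dB → -14.4 dBV; +6 dB make-up → -8.4 dBV.
Stage 2: -8.4 dBV ≤ -2.5 dBV, so stage 2 doesn't engage; make-up brings it to -4.4 dBV.
Stage 3: overshoot 8.1 dB → 8.1/2 = 4.05 dB → -8.45 dBV; +3 dB make-up → -5.45 dBV.

-5.45 dBV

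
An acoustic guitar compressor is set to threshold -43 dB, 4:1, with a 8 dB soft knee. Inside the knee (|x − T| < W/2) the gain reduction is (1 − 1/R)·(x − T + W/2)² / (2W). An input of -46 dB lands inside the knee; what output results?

-46.046875 dB

x − T + W/2 = -46 − (-43) + 4 = 1.
GR = (1 − 1/4) × 1² / 16 = 0.75 × 1 / 16 = 0.046875 dB.
Output = -46 − 0.046875 = -46.046875 dB.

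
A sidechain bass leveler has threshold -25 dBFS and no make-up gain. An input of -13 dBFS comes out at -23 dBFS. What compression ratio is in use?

6:1

Input overshoot = -13 − (-25) = 12 dB; output overshoot = -23 − (-25) = 2 dB.
Ratio = 12 / 2 = 6.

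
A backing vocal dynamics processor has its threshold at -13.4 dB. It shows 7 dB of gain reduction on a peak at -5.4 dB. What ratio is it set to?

8:1

Input overshoot = -5.4 − (-13.4) = 8 dB.
Output overshoot = 8 − 7 = 1 dB.
Ratio = input overshoot / output overshoot = 8 / 1 = 8.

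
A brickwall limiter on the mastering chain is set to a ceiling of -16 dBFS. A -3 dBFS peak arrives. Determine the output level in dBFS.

The limiter clamps the peak to its -16 dBFS ceiling.

-16 dBFS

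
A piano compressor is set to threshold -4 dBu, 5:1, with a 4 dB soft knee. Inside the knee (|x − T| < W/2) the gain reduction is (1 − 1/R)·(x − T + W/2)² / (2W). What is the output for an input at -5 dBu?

x − T + W/2 = -5 − (-4) + 2 = 1.
GR = (1 − 1/5) × 1² / 8 = 0.8 × 1 / 8 = 0.1 dB.
Output = -5 − 0.1 = -5.1 dBu.

-5.1 dBu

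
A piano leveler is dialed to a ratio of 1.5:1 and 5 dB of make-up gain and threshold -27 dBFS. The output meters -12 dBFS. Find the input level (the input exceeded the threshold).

-12 dBFS

Stripping the +5 dB make-up gives -17 dBFS at the gain stage.
Post-compression overshoot = -17 − (-27) = 10 dB.
Before 1.5:1 compression the overshoot was 10 × 1.5 = 15 dB, so input = -27 + 15 = -12 dBFS.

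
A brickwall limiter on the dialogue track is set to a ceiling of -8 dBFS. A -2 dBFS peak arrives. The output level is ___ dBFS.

At ∞:1, everything above -8 dBFS is held at the ceiling.

-8 dBFS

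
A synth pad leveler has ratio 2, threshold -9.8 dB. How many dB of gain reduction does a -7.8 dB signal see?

1 dB

The signal is 2 dB above threshold.
At 2:1, output sits 2/2 = 1 dB above threshold.
GR = overshoot in − overshoot out = 2 − 1 = 1 dB.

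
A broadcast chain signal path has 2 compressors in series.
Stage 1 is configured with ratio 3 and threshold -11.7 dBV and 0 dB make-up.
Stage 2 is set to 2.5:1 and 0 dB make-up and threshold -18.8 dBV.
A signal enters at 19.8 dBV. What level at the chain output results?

Stage 1: 19.8 dBV is 31.5 dB over -11.7 dBV; at 3:1 that becomes 10.5 dB over, giving -1.2 dBV.
Stage 2: overshoot 17.6 dB → 17.6/2.5 = 7.04 dB → -11.76 dBV.

-11.76 dBV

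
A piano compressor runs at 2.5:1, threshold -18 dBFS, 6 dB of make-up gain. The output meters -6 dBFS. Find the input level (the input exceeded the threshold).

Remove make-up: -6 − 6 = -12 dBFS.
Post-compression overshoot = -12 − (-18) = 6 dB.
Before 2.5:1 compression the overshoot was 6 × 2.5 = 15 dB, so input = -18 + 15 = -3 dBFS.

-3 dBFS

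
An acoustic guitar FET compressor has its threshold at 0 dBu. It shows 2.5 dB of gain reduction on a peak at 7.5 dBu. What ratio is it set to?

Input overshoot = 7.5 − 0 = 7.5 dB.
Output overshoot = 7.5 − 2.5 = 5 dB.
Ratio = input overshoot / output overshoot = 7.5 / 5 = 1.5.

1.5:1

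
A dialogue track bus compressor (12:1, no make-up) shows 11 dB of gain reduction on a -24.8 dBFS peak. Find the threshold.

Let T be the threshold. Output overshoot = (input overshoot)/R, so -35.8 − T = (-24.8 − T)/12.
12·(-35.8 − T) = -24.8 − T → 11·T = -429.6 − (-24.8) = -404.8.
T = -404.8/11 = -36.8 dBFS.

-36.8 dBFS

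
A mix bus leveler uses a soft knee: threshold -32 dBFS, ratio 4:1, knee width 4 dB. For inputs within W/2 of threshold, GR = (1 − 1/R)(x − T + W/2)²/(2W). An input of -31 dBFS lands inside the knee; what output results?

-31.84375 dBFS

x − T + W/2 = -31 − (-32) + 2 = 3.
GR = (1 − 1/4) × 3² / 8 = 0.75 × 9 / 8 = 0.84375 dB.
Output = -31 − 0.84375 = -31.84375 dBFS.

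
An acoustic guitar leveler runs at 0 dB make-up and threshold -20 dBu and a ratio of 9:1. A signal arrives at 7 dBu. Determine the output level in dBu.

-17 dBu

The input is 27 dB above the -20 dBu threshold.
The 27 dB excess becomes 3 dB after 9:1 reduction.
So the level is -20 + 3 = -17 dBu.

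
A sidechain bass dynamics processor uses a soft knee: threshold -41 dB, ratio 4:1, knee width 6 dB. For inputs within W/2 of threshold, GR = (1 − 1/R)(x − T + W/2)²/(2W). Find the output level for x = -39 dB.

-40.5625 dB

x − T + W/2 = -39 − (-41) + 3 = 5.
GR = (1 − 1/4) × 5² / 12 = 0.75 × 25 / 12 = 1.5625 dB.
Output = -39 − 1.5625 = -40.5625 dB.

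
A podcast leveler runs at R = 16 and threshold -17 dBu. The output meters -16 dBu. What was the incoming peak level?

Post-compression overshoot = -16 − (-17) = 1 dB.
Before 16:1 compression the overshoot was 1 × 16 = 16 dB, so input = -17 + 16 = -1 dBu.

-1 dBu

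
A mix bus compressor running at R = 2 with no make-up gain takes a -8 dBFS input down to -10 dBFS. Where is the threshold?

-12 dBFS

Input is 4 dB above T (since output overshoot × R = input overshoot: (-10 − T)·2 = -8 − T gives T = -12 dBFS).
Check: -12 + (-8 − (-12))/2 = -12 + 2 = -10 dBFS. ✓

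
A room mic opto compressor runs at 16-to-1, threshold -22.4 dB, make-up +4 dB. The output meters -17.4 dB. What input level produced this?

Before make-up, the level was -17.4 − 4 = -21.4 dB.
That's 1 dB above the -22.4 dB threshold.
Input overshoot = R × output overshoot = 16 dB → input = -22.4 + 16 = -6.4 dB.

-6.4 dB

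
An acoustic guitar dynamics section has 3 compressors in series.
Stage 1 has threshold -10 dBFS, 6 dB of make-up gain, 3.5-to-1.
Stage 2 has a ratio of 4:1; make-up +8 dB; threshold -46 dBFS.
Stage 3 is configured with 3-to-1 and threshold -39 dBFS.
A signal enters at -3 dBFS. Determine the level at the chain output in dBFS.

Stage 1: 7 dB above -10 dBFS, reduced 3.5:1 to 2 dB above → -8 dBFS; +6 dB make-up → -2 dBFS.
Stage 2: overshoot 44 dB → 44/4 = 11 dB → -35 dBFS; +8 dB make-up → -27 dBFS.
Stage 3: -27 dBFS is 12 dB over -39 dBFS; at 3:1 that becomes 4 dB over, giving -35 dBFS.

-35 dBFS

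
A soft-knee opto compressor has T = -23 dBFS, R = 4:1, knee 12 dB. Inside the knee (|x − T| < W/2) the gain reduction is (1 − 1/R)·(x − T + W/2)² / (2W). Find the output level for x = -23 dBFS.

-24.125 dBFS

x − T + W/2 = -23 − (-23) + 6 = 6.
GR = (1 − 1/4) × 6² / 24 = 0.75 × 36 / 24 = 1.125 dB.
Output = -23 − 1.125 = -24.125 dBFS.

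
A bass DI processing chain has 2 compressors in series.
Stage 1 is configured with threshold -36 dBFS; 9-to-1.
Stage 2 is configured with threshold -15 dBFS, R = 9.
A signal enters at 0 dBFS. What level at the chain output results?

-32 dBFS

Stage 1: 36 dB above -36 dBFS, reduced 9:1 to 4 dB above → -32 dBFS.
Stage 2: -32 dBFS ≤ -15 dBFS, so stage 2 doesn't engage; output -32 dBFS.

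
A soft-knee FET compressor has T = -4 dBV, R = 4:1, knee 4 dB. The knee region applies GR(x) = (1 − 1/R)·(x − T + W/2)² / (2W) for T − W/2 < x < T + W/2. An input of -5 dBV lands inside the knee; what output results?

x − T + W/2 = -5 − (-4) + 2 = 1.
GR = (1 − 1/4) × 1² / 8 = 0.75 × 1 / 8 = 0.09375 dB.
Output = -5 − 0.09375 = -5.09375 dBV.

-5.09375 dBV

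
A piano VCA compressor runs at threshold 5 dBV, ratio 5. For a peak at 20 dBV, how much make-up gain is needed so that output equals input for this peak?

The peak compresses to 5 + 15/5 = 8 dBV.
To reach 20 dBV requires 20 − 8 = 12 dB of make-up.

12 dB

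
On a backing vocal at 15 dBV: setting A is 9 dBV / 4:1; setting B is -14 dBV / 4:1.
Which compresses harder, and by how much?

A: GR = 6 − 6/4 = 4.5 dB.
B: GR = 29 − 29/4 = 21.75 dB.
B applies 17.25 dB more gain reduction.

B, by 17.25 dB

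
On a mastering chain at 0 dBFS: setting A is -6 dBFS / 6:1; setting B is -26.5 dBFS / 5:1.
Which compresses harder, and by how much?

A: 6 dB over, compressed to 1 dB over, so 5 dB of GR.
B: 26.5 dB over, compressed to 5.3 dB over, so 21.2 dB of GR.
B reduces 16.2 dB more.

B, by 16.2 dB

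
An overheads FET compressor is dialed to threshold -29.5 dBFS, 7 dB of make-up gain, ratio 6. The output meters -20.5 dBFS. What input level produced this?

-17.5 dBFS

Remove make-up: -20.5 − 7 = -27.5 dBFS.
Post-compression overshoot = -27.5 − (-29.5) = 2 dB.
Before 6:1 compression the overshoot was 2 × 6 = 12 dB, so input = -29.5 + 12 = -17.5 dBFS.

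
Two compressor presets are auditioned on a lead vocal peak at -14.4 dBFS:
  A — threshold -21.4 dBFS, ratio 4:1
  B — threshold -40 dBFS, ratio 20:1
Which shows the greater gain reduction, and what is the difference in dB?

A: overshoot 7 dB → output overshoot 1.75 dB → GR 5.25 dB.
B: overshoot 25.6 dB → output overshoot 1.28 dB → GR 24.32 dB.
B reduces 19.07 dB more.

B, by 19.07 dB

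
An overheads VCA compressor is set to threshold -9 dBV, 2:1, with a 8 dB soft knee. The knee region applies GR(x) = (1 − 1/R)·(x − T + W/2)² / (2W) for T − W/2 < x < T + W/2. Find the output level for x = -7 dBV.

x − T + W/2 = -7 − (-9) + 4 = 6.
GR = (1 − 1/2) × 6² / 16 = 0.5 × 36 / 16 = 1.125 dB.
Output = -7 − 1.125 = -8.125 dBV.

-8.125 dBV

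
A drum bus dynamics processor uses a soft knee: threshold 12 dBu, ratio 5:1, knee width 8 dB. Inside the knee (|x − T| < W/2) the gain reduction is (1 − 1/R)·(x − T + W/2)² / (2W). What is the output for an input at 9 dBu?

8.95 dBu

x − T + W/2 = 9 − 12 + 4 = 1.
GR = (1 − 1/5) × 1² / 16 = 0.8 × 1 / 16 = 0.05 dB.
Output = 9 − 0.05 = 8.95 dBu.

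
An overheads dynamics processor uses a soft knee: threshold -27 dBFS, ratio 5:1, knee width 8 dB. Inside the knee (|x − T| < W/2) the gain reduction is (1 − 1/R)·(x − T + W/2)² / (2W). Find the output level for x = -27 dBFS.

-27.8 dBFS

x − T + W/2 = -27 − (-27) + 4 = 4.
GR = (1 − 1/5) × 4² / 16 = 0.8 × 16 / 16 = 0.8 dB.
Output = -27 − 0.8 = -27.8 dBFS.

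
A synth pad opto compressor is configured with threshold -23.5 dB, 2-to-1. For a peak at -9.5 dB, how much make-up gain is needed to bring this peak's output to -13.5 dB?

Without make-up, output = threshold + overshoot/2 = -23.5 + 7 = -16.5 dB.
Gap to target: 3 dB.

3 dB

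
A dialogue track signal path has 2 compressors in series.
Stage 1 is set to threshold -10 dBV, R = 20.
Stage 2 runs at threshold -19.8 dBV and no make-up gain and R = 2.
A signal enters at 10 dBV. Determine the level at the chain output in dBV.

Stage 1: 20 dB above -10 dBV, reduced 20:1 to 1 dB above → -9 dBV.
Stage 2: 10.8 dB above -19.8 dBV, reduced 2:1 to 5.4 dB above → -14.4 dBV.

-14.4 dBV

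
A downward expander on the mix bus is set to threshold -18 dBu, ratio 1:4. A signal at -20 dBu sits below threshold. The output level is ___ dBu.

-26 dBu

Below threshold, a 1:4 expander applies gain = (4−1)×(T − x) of attenuation.
(4−1) × 2 = 6 dB, so output = -20 − 6 = -26 dBu.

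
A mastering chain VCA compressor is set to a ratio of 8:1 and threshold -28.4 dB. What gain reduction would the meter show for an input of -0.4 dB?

24.5 dB

The signal is 28 dB above threshold.
At 8:1, output sits 28/8 = 3.5 dB above threshold.
Gain reduction = 28 − 3.5 = 24.5 dB.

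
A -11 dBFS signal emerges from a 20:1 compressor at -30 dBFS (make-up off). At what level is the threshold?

-31 dBFS

Input is 20 dB above T (since output overshoot × R = input overshoot: (-30 − T)·20 = -11 − T gives T = -31 dBFS).
Check: -31 + (-11 − (-31))/20 = -31 + 1 = -30 dBFS. ✓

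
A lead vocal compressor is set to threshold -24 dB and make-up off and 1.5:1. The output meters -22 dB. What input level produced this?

-21 dB

That's 2 dB above the -24 dB threshold.
Input overshoot = R × output overshoot = 3 dB → input = -24 + 3 = -21 dB.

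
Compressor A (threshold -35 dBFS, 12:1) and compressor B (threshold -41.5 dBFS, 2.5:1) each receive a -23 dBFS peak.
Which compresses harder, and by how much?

B, by 0.1 dB

A: overshoot 12 dB → output overshoot 1 dB → GR 11 dB.
B: overshoot 18.5 dB → output overshoot 7.4 dB → GR 11.1 dB.
B reduces 0.1 dB more.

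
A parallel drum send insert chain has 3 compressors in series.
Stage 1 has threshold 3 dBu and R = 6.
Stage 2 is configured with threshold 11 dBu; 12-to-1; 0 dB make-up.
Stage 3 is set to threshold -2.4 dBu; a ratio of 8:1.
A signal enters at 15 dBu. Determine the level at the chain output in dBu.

Stage 1: 15 dBu is 12 dB over 3 dBu; at 6:1 that becomes 2 dB over, giving 5 dBu.
Stage 2: below threshold (5 ≤ 11); passes unchanged; output 5 dBu.
Stage 3: overshoot 7.4 dB → 7.4/8 = 0.925 dB → -1.475 dBu.

-1.475 dBu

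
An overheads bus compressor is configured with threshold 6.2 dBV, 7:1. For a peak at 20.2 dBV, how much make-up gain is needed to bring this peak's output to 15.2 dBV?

The peak compresses to 6.2 + 14/7 = 8.2 dBV.
To reach 15.2 dBV requires 15.2 − 8.2 = 7 dB of make-up.

7 dB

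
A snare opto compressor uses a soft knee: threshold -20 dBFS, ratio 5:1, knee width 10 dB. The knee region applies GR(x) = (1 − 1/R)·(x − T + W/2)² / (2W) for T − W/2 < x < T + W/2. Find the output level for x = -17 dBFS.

-19.56 dBFS

x − T + W/2 = -17 − (-20) + 5 = 8.
GR = (1 − 1/5) × 8² / 20 = 0.8 × 64 / 20 = 2.56 dB.
Output = -17 − 2.56 = -19.56 dBFS.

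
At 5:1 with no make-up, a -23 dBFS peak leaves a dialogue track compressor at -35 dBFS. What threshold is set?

Gain reduction = -23 − (-35) = 12 dB; output overshoot = GR / (R − 1) = 12 / 4 = 3 dB.
Threshold = output − output overshoot = -35 − 3 = -38 dBFS.

-38 dBFS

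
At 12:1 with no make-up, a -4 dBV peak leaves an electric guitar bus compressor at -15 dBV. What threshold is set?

-16 dBV

Gain reduction = -4 − (-15) = 11 dB; output overshoot = GR / (R − 1) = 11 / 11 = 1 dB.
Threshold = output − output overshoot = -15 − 1 = -16 dBV.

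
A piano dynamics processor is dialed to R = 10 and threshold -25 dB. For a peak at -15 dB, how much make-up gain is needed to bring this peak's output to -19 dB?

5 dB

Overshoot 10 dB → 10/10 = 1 dB after compression, so the compressed level is -25 + 1 = -24 dB.
Make-up = target − compressed = -19 − (-24) = 5 dB.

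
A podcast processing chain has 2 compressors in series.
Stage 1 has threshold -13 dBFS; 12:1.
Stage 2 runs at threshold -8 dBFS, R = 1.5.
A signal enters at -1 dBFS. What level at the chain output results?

-12 dBFS

Stage 1: -1 dBFS is 12 dB over -13 dBFS; at 12:1 that becomes 1 dB over, giving -12 dBFS.
Stage 2: -12 dBFS ≤ -8 dBFS, so stage 2 doesn't engage; output -12 dBFS.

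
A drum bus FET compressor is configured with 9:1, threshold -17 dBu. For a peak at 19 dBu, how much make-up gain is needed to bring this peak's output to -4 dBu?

9 dB

The peak compresses to -17 + 36/9 = -13 dBu.
To reach -4 dBu requires -4 − (-13) = 9 dB of make-up.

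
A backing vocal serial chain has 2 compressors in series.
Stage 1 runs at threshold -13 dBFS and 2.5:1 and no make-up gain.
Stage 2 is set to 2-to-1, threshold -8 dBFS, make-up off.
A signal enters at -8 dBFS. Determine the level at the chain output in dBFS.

Stage 1: 5 dB above -13 dBFS, reduced 2.5:1 to 2 dB above → -11 dBFS.
Stage 2: -11 dBFS is at or below the -8 dBFS threshold — no compression; output -11 dBFS.

-11 dBFS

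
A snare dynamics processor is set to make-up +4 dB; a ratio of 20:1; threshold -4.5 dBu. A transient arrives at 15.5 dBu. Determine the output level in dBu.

Overshoot: 15.5 − (-4.5) = 20 dB.
The 20 dB excess becomes 1 dB after 20:1 reduction.
So the level is -4.5 + 1 = -3.5 dBu; make-up adds 4 dB, giving 0.5 dBu.

0.5 dBu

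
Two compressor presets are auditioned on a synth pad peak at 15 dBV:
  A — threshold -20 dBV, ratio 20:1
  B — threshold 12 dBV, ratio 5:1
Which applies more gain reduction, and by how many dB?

A: GR = 35 − 35/20 = 33.25 dB.
B: GR = 3 − 3/5 = 2.4 dB.
A reduces 30.85 dB more.

A, by 30.85 dB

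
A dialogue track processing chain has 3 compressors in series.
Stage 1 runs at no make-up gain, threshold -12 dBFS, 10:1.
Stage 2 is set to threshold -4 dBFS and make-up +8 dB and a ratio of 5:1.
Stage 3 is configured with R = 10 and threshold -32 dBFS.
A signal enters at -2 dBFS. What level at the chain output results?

-29.1 dBFS

Stage 1: 10 dB above -12 dBFS, reduced 10:1 to 1 dB above → -11 dBFS.
Stage 2: -11 dBFS ≤ -4 dBFS, so stage 2 doesn't engage; make-up brings it to -3 dBFS.
Stage 3: 29 dB above -32 dBFS, reduced 10:1 to 2.9 dB above → -29.1 dBFS.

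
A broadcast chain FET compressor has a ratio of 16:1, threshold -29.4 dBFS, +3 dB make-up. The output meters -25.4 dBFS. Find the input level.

-13.4 dBFS

Before make-up, the level was -25.4 − 3 = -28.4 dBFS.
The compressed level sits -28.4 − (-29.4) = 1 dB over threshold.
Undo the ratio: input overshoot = 1 × 16 = 16 dB, giving input = -13.4 dBFS.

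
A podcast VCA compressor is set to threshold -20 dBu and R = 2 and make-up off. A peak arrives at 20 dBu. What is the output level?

0 dBu

Overshoot: 20 − (-20) = 40 dB.
The 40 dB excess becomes 20 dB after 2:1 reduction.
So the level is -20 + 20 = 0 dBu.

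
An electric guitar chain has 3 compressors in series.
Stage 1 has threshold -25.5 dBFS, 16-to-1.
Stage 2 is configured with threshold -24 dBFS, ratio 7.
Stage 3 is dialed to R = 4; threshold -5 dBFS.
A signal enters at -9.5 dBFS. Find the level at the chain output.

-24.5 dBFS

Stage 1: -9.5 dBFS is 16 dB over -25.5 dBFS; at 16:1 that becomes 1 dB over, giving -24.5 dBFS.
Stage 2: -24.5 dBFS ≤ -24 dBFS, so stage 2 doesn't engage; output -24.5 dBFS.
Stage 3: -24.5 dBFS is at or below the -5 dBFS threshold — no compression; output -24.5 dBFS.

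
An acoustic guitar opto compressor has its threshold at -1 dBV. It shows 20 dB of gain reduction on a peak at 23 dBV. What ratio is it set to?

6:1

Input overshoot = 23 − (-1) = 24 dB.
Output overshoot = 24 − 20 = 4 dB.
Ratio = input overshoot / output overshoot = 24 / 4 = 6.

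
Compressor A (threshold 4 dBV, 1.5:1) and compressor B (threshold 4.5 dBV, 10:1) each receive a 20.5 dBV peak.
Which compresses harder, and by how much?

B, by 8.9 dB

A: overshoot 16.5 dB → output overshoot 11 dB → GR 5.5 dB.
B: overshoot 16 dB → output overshoot 1.6 dB → GR 14.4 dB.
Difference: 8.9 dB in favour of B.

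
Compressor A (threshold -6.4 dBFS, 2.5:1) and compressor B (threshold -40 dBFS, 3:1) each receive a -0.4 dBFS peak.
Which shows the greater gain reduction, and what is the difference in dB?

A: 6 dB over, compressed to 2.4 dB over, so 3.6 dB of GR.
B: 39.6 dB over, compressed to 13.2 dB over, so 26.4 dB of GR.
Difference: 22.8 dB in favour of B.

B, by 22.8 dB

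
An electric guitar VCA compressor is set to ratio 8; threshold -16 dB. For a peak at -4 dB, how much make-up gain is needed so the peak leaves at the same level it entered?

Without make-up, output = threshold + overshoot/8 = -16 + 1.5 = -14.5 dB.
Gap to target: 10.5 dB.

10.5 dB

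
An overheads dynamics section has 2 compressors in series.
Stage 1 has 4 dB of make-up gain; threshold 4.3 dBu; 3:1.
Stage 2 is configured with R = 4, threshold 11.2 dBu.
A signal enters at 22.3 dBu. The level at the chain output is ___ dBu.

Stage 1: 18 dB above 4.3 dBu, reduced 3:1 to 6 dB above → 10.3 dBu; +4 dB make-up → 14.3 dBu.
Stage 2: overshoot 3.1 dB → 3.1/4 = 0.775 dB → 11.975 dBu.

11.975 dBu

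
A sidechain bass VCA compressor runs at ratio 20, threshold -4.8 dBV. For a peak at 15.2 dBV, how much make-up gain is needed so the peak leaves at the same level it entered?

19 dB

Without make-up, output = threshold + overshoot/20 = -4.8 + 1 = -3.8 dBV.
Gap to target: 19 dB.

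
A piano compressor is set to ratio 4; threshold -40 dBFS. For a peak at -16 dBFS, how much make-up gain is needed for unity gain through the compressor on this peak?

The peak compresses to -40 + 24/4 = -34 dBFS.
To reach -16 dBFS requires -16 − (-34) = 18 dB of make-up.

18 dB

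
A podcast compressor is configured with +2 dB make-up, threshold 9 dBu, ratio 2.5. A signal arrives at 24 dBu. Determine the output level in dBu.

17 dBu

Overshoot: 24 − 9 = 15 dB.
2.5:1 compression reduces that to 15/2.5 = 6 dB over.
Output = 9 + 6 = 15 dBu; make-up adds 2 dB, giving 17 dBu.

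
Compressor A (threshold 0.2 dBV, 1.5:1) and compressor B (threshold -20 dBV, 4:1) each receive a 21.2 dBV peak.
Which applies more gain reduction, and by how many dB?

B, by 23.9 dB

A: GR = 21 − 21/1.5 = 7 dB.
B: GR = 41.2 − 41.2/4 = 30.9 dB.
B reduces 23.9 dB more.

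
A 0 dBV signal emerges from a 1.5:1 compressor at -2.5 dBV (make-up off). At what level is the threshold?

-7.5 dBV

Input is 7.5 dB above T (since output overshoot × R = input overshoot: (-2.5 − T)·1.5 = 0 − T gives T = -7.5 dBV).
Check: -7.5 + (0 − (-7.5))/1.5 = -7.5 + 5 = -2.5 dBV. ✓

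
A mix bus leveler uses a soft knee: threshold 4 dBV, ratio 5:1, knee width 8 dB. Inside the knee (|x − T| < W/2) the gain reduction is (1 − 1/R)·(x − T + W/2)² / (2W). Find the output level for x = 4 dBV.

x − T + W/2 = 4 − 4 + 4 = 4.
GR = (1 − 1/5) × 4² / 16 = 0.8 × 16 / 16 = 0.8 dB.
Output = 4 − 0.8 = 3.2 dBV.

3.2 dBV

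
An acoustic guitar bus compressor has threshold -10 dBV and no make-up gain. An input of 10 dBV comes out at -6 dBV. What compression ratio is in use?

5:1

Input overshoot = 10 − (-10) = 20 dB; output overshoot = -6 − (-10) = 4 dB.
Ratio = 20 / 4 = 5.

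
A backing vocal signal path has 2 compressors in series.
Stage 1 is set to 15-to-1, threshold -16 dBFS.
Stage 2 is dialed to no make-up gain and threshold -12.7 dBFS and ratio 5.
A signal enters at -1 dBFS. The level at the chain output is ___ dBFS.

-15 dBFS

Stage 1: 15 dB above -16 dBFS, reduced 15:1 to 1 dB above → -15 dBFS.
Stage 2: -15 dBFS ≤ -12.7 dBFS, so stage 2 doesn't engage; output -15 dBFS.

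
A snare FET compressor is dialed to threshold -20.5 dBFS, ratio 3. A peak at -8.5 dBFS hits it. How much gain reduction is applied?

8 dB

Overshoot = -8.5 − (-20.5) = 12 dB.
At 3:1, output sits 12/3 = 4 dB above threshold.
So the signal is attenuated by 12 − 4 = 8 dB.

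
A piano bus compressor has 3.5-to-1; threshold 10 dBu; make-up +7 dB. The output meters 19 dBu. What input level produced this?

17 dBu

Remove make-up: 19 − 7 = 12 dBu.
The compressed level sits 12 − 10 = 2 dB over threshold.
Input overshoot = R × output overshoot = 7 dB → input = 10 + 7 = 17 dBu.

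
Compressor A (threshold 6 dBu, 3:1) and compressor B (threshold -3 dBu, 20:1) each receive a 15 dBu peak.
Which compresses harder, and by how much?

B, by 11.1 dB

A: GR = 9 − 9/3 = 6 dB.
B: GR = 18 − 18/20 = 17.1 dB.
B reduces 11.1 dB more.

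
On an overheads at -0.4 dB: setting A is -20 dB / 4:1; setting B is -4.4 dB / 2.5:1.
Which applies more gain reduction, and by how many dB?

A: 19.6 dB over, compressed to 4.9 dB over, so 14.7 dB of GR.
B: 4 dB over, compressed to 1.6 dB over, so 2.4 dB of GR.
A applies 12.3 dB more gain reduction.

A, by 12.3 dB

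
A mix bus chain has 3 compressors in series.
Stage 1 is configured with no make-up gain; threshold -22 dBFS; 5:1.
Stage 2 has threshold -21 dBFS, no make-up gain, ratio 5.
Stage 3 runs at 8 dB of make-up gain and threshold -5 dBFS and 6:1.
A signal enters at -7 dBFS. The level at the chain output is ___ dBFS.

-12.6 dBFS

Stage 1: 15 dB above -22 dBFS, reduced 5:1 to 3 dB above → -19 dBFS.
Stage 2: 2 dB above -21 dBFS, reduced 5:1 to 0.4 dB above → -20.6 dBFS.
Stage 3: -20.6 dBFS is at or below the -5 dBFS threshold — no compression; make-up brings it to -12.6 dBFS.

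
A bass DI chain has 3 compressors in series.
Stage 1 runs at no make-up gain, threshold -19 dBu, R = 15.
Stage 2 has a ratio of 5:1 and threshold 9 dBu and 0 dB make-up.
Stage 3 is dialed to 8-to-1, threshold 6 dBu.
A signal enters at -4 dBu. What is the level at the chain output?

Stage 1: -4 dBu is 15 dB over -19 dBu; at 15:1 that becomes 1 dB over, giving -18 dBu.
Stage 2: -18 dBu ≤ 9 dBu, so stage 2 doesn't engage; output -18 dBu.
Stage 3: below threshold (-18 ≤ 6); passes unchanged; output -18 dBu.

-18 dBu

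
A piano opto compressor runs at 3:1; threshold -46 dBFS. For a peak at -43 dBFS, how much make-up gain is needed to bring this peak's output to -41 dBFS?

4 dB

The peak compresses to -46 + 3/3 = -45 dBFS.
To reach -41 dBFS requires -41 − (-45) = 4 dB of make-up.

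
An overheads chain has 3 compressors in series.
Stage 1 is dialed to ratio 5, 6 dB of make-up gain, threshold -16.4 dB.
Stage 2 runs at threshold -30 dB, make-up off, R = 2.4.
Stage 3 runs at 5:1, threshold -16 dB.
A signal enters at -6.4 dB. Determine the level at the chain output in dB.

Stage 1: 10 dB above -16.4 dB, reduced 5:1 to 2 dB above → -14.4 dB; +6 dB make-up → -8.4 dB.
Stage 2: overshoot 21.6 dB → 21.6/2.4 = 9 dB → -21 dB.
Stage 3: below threshold (-21 ≤ -16); passes unchanged; output -21 dB.

-21 dB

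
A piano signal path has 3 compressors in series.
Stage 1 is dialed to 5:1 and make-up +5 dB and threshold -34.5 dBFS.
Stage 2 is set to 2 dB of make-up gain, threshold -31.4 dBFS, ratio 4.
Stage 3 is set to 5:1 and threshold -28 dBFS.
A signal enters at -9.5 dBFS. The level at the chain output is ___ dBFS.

-27.935 dBFS

Stage 1: overshoot 25 dB → 25/5 = 5 dB → -29.5 dBFS; +5 dB make-up → -24.5 dBFS.
Stage 2: 6.9 dB above -31.4 dBFS, reduced 4:1 to 1.725 dB above → -29.675 dBFS; +2 dB make-up → -27.675 dBFS.
Stage 3: -27.675 dBFS is 0.325 dB over -28 dBFS; at 5:1 that becomes 0.065 dB over, giving -27.935 dBFS.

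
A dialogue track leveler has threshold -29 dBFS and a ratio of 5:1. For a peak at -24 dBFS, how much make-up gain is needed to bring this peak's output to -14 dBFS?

14 dB

Overshoot 5 dB → 5/5 = 1 dB after compression, so the compressed level is -29 + 1 = -28 dBFS.
Make-up = target − compressed = -14 − (-28) = 14 dB.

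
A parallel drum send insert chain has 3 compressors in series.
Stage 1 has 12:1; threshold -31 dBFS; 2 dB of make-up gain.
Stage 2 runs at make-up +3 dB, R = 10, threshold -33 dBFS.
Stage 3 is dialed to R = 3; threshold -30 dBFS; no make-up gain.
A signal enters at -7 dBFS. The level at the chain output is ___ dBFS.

-29.8 dBFS

Stage 1: 24 dB above -31 dBFS, reduced 12:1 to 2 dB above → -29 dBFS; +2 dB make-up → -27 dBFS.
Stage 2: overshoot 6 dB → 6/10 = 0.6 dB → -32.4 dBFS; +3 dB make-up → -29.4 dBFS.
Stage 3: -29.4 dBFS is 0.6 dB over -30 dBFS; at 3:1 that becomes 0.2 dB over, giving -29.8 dBFS.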